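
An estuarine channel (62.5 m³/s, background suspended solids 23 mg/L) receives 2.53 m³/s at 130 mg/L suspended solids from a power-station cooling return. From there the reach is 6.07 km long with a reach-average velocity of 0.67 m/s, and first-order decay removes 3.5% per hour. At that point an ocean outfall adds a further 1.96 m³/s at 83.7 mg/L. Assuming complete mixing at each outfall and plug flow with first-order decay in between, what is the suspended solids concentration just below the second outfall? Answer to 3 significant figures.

Mixed concentration C = ΣQC/ΣQ = (62.50·23.00 + 2.530·130.0) / 65.03 = 1766/65.03 = 27.16 mg/L; combined flow 65.03 m³/s.
Travel time t = 6.07·1000 / 0.67 = 9060 s = 2.517 h.
3.5%/h lost → k = −ln(1 − 0.035) = 0.03563 h⁻¹.
Decay over the reach: 27.16·exp(−kt) = 27.16·0.9142 = 24.83 mg/L.
At the second outfall, C = (65.03·24.83 + 1.960·83.70) / (65.03 + 1.960) = 26.56 mg/L.

26.6 mg/L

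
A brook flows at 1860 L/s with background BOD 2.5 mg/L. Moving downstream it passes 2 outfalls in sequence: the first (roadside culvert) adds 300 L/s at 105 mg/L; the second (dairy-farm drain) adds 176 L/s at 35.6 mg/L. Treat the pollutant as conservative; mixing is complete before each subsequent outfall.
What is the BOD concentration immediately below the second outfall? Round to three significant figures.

Below outfall 1: Q → 2160 L/s, C = (1860·2.500 + 300.0·105.0)/2160 = 16.74 mg/L.
Below outfall 2: Q → 2336 L/s, C = (2160·16.74 + 176.0·35.60)/2336 = 18.16 mg/L.

18.2 mg/L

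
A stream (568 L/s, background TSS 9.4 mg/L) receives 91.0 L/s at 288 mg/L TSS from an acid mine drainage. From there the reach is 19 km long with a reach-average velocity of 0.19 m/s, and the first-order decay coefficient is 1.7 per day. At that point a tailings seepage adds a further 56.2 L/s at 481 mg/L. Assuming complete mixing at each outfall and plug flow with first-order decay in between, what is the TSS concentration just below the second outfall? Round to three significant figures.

Mixed concentration C = ΣQC/ΣQ = (568.0·9.400 + 91.00·288.0) / 659.0 = 31550/659.0 = 47.87 mg/L; combined flow 659.0 L/s.
Travel time t = 19·1000 / 0.19 = 100000 s = 27.78 h.
After decay, C = 47.87 × e^(−kt) = 47.87 × 0.1398 = 6.692 mg/L.
Second outfall: C = (659.0·6.692 + 56.20·481.0)/715.2 = 43.96 mg/L.

44.0 mg/L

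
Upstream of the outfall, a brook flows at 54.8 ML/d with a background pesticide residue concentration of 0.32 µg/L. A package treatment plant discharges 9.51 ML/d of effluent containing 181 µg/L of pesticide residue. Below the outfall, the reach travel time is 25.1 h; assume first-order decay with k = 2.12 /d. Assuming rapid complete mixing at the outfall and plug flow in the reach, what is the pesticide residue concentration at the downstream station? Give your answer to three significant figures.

Mixed concentration C = ΣQC/ΣQ = (54.80·0.3200 + 9.510·181.0) / 64.31 = 1739/64.31 = 27.04 µg/L.
Decay over the reach: 27.04·exp(−kt) = 27.04·0.1089 = 2.945 µg/L.

2.94 µg/L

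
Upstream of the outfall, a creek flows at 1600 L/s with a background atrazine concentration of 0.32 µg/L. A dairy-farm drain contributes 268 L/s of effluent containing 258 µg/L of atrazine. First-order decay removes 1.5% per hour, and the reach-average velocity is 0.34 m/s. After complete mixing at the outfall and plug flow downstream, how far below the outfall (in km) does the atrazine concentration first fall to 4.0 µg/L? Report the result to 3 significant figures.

Flow-weighted average: C = (1600·0.3200 + 268.0·258.0) / 1868 = 69660/1868 = 37.29 µg/L.
1.5%/h lost → k = −ln(1 − 0.015) = 0.01511 h⁻¹.
Set 37.29·exp(−k·t) = 4.0 → t = ln(37.29/4.0)/k = 531700 s = 147.7 h.
Distance = v·t = 0.34·531700 = 180800 m = 180.8 km.

181 km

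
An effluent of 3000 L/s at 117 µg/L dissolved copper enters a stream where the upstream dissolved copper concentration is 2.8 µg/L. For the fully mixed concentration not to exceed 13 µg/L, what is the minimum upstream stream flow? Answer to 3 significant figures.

30600 L/s

Set C_mix = 13: (Q·2.800 + 3000·117.0) / (Q + 3000) = 13
→ Q = 3000·(117.0 − 13)/(13 − 2.800) = 30590 L/s.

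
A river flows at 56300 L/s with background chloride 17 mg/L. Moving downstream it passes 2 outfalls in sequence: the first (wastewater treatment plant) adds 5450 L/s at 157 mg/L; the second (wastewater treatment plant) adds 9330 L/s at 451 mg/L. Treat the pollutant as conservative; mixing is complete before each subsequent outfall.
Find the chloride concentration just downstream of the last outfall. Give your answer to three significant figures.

After outfall 1: Q = 56300 + 5450 = 61750 L/s; C = (56300·17.00 + 5450·157.0)/61750 = 29.36 mg/L.
After outfall 2: Q = 61750 + 9330 = 71080 L/s; C = (61750·29.36 + 9330·451.0)/71080 = 84.70 mg/L.

84.7 mg/L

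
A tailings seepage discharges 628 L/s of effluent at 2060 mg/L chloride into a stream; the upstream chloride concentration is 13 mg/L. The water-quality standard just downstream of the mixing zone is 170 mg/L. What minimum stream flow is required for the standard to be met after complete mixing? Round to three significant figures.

7560 L/s

Set C_mix = 170: (Q·13.00 + 628.0·2060) / (Q + 628.0) = 170
→ Q = 628.0·(2060 − 170)/(170 − 13.00) = 7560 L/s.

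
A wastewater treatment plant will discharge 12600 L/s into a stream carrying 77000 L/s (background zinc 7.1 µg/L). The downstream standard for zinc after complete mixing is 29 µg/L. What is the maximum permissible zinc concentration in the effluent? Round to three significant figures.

163 µg/L

At the limit, (Qr·Cr + Qe·Cₑ)/(Qr + Qe) = 29:
Cₑ = (89600·29 − 77000·7.100) / 12600 = 162.8 µg/L.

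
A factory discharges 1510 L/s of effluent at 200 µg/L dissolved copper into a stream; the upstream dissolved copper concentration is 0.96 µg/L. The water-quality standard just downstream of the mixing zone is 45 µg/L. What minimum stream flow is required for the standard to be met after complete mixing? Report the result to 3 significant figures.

5310 L/s

Set C_mix = 45: (Q·0.9600 + 1510·200.0) / (Q + 1510) = 45
→ Q = 1510·(200.0 − 45)/(45 − 0.9600) = 5314 L/s.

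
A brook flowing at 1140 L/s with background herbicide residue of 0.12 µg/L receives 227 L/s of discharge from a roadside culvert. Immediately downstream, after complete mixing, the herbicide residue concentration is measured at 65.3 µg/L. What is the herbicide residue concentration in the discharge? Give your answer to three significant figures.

393 µg/L

Mass balance: 1140·0.1200 + 227.0·Cₑ = 1367·65.30
→ Cₑ = (1367·65.30 − 1140·0.1200) / 227.0 = 392.6 µg/L.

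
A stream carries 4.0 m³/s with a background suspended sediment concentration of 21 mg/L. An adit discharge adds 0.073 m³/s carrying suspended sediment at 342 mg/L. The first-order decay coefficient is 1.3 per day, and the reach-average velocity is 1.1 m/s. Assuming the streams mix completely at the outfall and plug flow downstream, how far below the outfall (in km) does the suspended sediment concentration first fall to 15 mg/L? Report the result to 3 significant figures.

Mass balance: C = (4.000·21.00 + 0.07300·342.0) / 4.073 = 109.0/4.073 = 26.75 mg/L.
Set 26.75·exp(−k·t) = 15 → t = ln(26.75/15)/k = 38460 s = 10.68 h.
Distance = v·t = 1.1·38460 = 42300 m = 42.30 km.

42.3 km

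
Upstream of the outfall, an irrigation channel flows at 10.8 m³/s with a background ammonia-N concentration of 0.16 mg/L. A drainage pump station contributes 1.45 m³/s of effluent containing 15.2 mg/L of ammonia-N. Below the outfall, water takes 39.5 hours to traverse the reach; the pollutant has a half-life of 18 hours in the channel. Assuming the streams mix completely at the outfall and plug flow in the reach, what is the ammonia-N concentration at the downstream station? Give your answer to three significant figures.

Conservation of mass: C = (10.80·0.1600 + 1.450·15.20) / 12.25 = 23.77/12.25 = 1.940 mg/L.
Half-life 18 h → k = ln 2 / 18 = 0.03851 h⁻¹ = 0.9242 d⁻¹.
Decay over the reach: 1.940·exp(−kt) = 1.940·0.2185 = 0.4239 mg/L.

0.424 mg/L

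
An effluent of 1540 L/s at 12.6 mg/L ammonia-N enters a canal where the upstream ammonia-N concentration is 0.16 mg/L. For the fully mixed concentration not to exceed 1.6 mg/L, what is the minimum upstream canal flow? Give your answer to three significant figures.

Set C_mix = 1.6: (Q·0.1600 + 1540·12.60) / (Q + 1540) = 1.6
→ Q = 1540·(12.60 − 1.6)/(1.6 − 0.1600) = 11760 L/s.

11800 L/s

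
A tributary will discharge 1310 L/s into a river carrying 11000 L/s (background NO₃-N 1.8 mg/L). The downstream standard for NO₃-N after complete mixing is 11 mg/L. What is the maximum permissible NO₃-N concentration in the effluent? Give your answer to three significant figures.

88.3 mg/L

At the limit, (Qr·Cr + Qe·Cₑ)/(Qr + Qe) = 11:
Cₑ = (12310·11 − 11000·1.800) / 1310 = 88.25 mg/L.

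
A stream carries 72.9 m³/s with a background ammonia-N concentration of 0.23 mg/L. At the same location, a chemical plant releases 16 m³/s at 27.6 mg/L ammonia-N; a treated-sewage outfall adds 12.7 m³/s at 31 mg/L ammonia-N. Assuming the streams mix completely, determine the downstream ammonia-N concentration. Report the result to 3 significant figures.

After mixing, C = (72.90·0.2300 + 16.00·27.60 + 12.70·31.00) / 101.6 = 852.1/101.6 = 8.386 mg/L.

8.39 mg/L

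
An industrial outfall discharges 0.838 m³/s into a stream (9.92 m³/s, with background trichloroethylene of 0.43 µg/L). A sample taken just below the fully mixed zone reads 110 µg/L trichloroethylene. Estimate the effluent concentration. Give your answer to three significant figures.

Mass balance: 9.920·0.4300 + 0.8380·Cₑ = 10.76·110.0
→ Cₑ = (10.76·110.0 − 9.920·0.4300) / 0.8380 = 1407 µg/L.

1410 µg/L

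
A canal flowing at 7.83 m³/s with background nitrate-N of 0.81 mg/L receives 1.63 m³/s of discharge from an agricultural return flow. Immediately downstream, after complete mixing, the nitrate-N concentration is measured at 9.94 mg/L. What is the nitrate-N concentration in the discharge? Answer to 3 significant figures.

Mass balance: 7.830·0.8100 + 1.630·Cₑ = 9.460·9.940
→ Cₑ = (9.460·9.940 − 7.830·0.8100) / 1.630 = 53.80 mg/L.

53.8 mg/L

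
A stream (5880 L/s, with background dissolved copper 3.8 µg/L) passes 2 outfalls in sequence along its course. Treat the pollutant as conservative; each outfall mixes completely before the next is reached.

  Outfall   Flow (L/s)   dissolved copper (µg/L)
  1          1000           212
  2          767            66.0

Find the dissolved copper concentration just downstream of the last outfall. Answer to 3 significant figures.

37.3 µg/L

Below outfall 1: Q → 6880 L/s, C = (5880·3.800 + 1000·212.0)/6880 = 34.06 µg/L.
Below outfall 2: Q → 7647 L/s, C = (6880·34.06 + 767.0·66.00)/7647 = 37.27 µg/L.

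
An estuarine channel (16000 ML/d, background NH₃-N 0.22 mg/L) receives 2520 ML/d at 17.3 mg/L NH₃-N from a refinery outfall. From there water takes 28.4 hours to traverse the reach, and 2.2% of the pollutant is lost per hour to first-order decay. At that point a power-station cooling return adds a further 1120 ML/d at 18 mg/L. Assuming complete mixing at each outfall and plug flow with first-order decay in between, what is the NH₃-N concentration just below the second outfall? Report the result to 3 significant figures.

Conservation of mass: C = (16000·0.2200 + 2520·17.30) / 18520 = 47120/18520 = 2.544 mg/L; combined flow 18520 ML/d.
2.2%/h lost → k = −ln(1 − 0.022) = 0.02225 h⁻¹.
After decay, C = 2.544 × e^(−kt) = 2.544 × 0.5316 = 1.353 mg/L.
Second outfall: C = (18520·1.353 + 1120·18.00)/19640 = 2.302 mg/L.

2.30 mg/L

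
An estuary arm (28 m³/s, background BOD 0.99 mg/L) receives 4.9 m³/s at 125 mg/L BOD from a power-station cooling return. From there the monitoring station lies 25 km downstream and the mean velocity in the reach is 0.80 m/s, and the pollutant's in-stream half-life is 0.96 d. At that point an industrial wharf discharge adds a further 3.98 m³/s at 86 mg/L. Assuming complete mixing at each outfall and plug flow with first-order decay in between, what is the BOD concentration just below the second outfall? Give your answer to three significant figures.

22.7 mg/L

Mass balance: C = (28.00·0.9900 + 4.900·125.0) / 32.90 = 640.2/32.90 = 19.46 mg/L; combined flow 32.90 m³/s.
Travel time t = 25·1000 / 0.80 = 31250 s = 8.681 h.
Half-life 0.96 d → k = ln 2 / 0.96 = 0.7220 d⁻¹.
Applying C = C₀e^(−kt): 19.46 × 0.7702 = 14.99 mg/L.
At the second outfall, C = (32.90·14.99 + 3.980·86.00) / (32.90 + 3.980) = 22.65 mg/L.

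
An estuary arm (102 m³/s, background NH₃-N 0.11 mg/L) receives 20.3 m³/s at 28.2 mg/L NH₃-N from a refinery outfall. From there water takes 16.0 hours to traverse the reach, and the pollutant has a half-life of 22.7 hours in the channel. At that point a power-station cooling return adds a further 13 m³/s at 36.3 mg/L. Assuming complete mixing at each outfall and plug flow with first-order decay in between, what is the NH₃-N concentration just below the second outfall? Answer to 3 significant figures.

Conservation of mass: C = (102.0·0.1100 + 20.30·28.20) / 122.3 = 583.7/122.3 = 4.773 mg/L; combined flow 122.3 m³/s.
Half-life 22.7 h → k = ln 2 / 22.7 = 0.03054 h⁻¹ = 0.7328 d⁻¹.
First-order decay: C = 4.773·exp(−k·t) = 4.773·0.6135 = 2.928 mg/L.
Second outfall: C = (122.3·2.928 + 13.00·36.30)/135.3 = 6.134 mg/L.

6.13 mg/L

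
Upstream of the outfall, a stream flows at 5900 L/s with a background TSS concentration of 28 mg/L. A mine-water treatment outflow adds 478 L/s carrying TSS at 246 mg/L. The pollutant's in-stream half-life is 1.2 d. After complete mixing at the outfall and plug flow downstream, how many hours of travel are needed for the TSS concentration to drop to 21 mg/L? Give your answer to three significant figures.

31.1 h

After mixing, C = (5900·28.00 + 478.0·246.0) / 6378 = 282800/6378 = 44.34 mg/L.
Half-life 1.2 d → k = ln 2 / 1.2 = 0.5776 d⁻¹.
44.34·exp(−k·t) = 21 → t = ln(44.34/21)/k = 111800 s = 31.05 h.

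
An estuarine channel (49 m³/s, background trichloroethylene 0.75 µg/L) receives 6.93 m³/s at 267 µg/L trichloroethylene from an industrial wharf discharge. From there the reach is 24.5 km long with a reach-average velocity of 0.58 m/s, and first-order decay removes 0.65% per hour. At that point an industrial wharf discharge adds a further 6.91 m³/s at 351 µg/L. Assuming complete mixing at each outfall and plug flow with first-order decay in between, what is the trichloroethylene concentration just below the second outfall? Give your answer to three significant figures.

Mass balance: C = (49.00·0.7500 + 6.930·267.0) / 55.93 = 1887/55.93 = 33.74 µg/L; combined flow 55.93 m³/s.
Travel time t = 24.5·1000 / 0.58 = 42240 s = 11.73 h.
0.65%/h lost → k = −ln(1 − 0.0065) = 0.006521 h⁻¹.
Applying C = C₀e^(−kt): 33.74 × 0.9263 = 31.25 µg/L.
Second outfall: C = (55.93·31.25 + 6.910·351.0)/62.84 = 66.41 µg/L.

66.4 µg/L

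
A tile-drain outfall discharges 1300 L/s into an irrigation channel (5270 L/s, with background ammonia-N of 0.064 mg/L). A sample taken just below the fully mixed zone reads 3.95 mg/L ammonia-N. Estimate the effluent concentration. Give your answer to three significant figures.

Mass balance: 5270·0.06400 + 1300·Cₑ = 6570·3.950
→ Cₑ = (6570·3.950 − 5270·0.06400) / 1300 = 19.70 mg/L.

19.7 mg/L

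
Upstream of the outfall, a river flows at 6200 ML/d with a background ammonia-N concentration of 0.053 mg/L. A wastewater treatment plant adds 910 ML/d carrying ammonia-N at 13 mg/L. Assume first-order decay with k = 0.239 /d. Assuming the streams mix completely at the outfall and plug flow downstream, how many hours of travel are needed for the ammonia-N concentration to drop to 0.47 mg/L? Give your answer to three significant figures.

Flow-weighted average: C = (6200·0.05300 + 910.0·13.00) / 7110 = 12160/7110 = 1.710 mg/L.
1.710·exp(−k·t) = 0.47 → t = ln(1.710/0.47)/k = 466900 s = 129.7 h.

130 h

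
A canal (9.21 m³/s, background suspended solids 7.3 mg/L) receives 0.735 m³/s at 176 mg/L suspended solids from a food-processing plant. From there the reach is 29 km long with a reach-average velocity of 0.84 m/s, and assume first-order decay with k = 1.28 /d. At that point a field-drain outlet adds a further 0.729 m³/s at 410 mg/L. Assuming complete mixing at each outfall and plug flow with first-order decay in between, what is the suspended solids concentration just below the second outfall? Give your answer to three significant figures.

39.0 mg/L

After mixing, C = (9.210·7.300 + 0.7350·176.0) / 9.945 = 196.6/9.945 = 19.77 mg/L; combined flow 9.945 m³/s.
Travel time t = 29·1000 / 0.84 = 34520 s = 9.590 h.
Decay over the reach: 19.77·exp(−kt) = 19.77·0.5996 = 11.85 mg/L.
At the second outfall, C = (9.945·11.85 + 0.7290·410.0) / (9.945 + 0.7290) = 39.05 mg/L.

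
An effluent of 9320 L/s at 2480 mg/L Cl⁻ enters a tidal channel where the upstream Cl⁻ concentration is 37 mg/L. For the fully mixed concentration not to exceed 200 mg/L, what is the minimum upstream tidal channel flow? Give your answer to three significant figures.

130000 L/s

Set C_mix = 200: (Q·37.00 + 9320·2480) / (Q + 9320) = 200
→ Q = 9320·(2480 − 200)/(200 − 37.00) = 130400 L/s.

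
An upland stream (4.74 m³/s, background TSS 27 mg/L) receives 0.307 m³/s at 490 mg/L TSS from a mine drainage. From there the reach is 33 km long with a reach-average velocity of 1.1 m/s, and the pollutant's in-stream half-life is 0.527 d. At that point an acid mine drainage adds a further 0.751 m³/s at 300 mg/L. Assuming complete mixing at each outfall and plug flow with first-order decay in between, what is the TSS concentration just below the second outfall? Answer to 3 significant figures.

69.3 mg/L

Conservation of mass: C = (4.740·27.00 + 0.3070·490.0) / 5.047 = 278.4/5.047 = 55.16 mg/L; combined flow 5.047 m³/s.
Travel time t = 33·1000 / 1.1 = 30000 s = 8.333 h.
Half-life 0.527 d → k = ln 2 / 0.527 = 1.315 d⁻¹.
First-order decay: C = 55.16·exp(−k·t) = 55.16·0.6334 = 34.94 mg/L.
At the second outfall, C = (5.047·34.94 + 0.7510·300.0) / (5.047 + 0.7510) = 69.27 mg/L.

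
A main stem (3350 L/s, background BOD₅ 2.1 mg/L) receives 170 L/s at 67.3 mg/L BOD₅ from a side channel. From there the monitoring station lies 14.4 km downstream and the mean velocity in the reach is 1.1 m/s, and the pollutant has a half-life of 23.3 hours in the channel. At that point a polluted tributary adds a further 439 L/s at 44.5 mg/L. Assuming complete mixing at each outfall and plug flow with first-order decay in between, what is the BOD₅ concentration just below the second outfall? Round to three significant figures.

9.12 mg/L

Mass balance: C = (3350·2.100 + 170.0·67.30) / 3520 = 18480/3520 = 5.249 mg/L; combined flow 3520 L/s.
Travel time t = 14.4·1000 / 1.1 = 13090 s = 3.636 h.
Half-life 23.3 h → k = ln 2 / 23.3 = 0.02975 h⁻¹ = 0.7140 d⁻¹.
After decay, C = 5.249 × e^(−kt) = 5.249 × 0.8975 = 4.711 mg/L.
Second outfall: C = (3520·4.711 + 439.0·44.50)/3959 = 9.123 mg/L.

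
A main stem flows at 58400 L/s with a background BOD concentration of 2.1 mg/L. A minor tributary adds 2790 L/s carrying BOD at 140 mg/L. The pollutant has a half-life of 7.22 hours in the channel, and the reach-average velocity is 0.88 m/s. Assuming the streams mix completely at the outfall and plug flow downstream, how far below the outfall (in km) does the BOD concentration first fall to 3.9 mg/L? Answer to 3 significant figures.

Conservation of mass: C = (58400·2.100 + 2790·140.0) / 61190 = 513200/61190 = 8.388 mg/L.
Half-life 7.22 h → k = ln 2 / 7.22 = 0.09600 h⁻¹ = 2.304 d⁻¹.
Set 8.388·exp(−k·t) = 3.9 → t = ln(8.388/3.9)/k = 28720 s = 7.977 h.
Distance = v·t = 0.88·28720 = 25270 m = 25.27 km.

25.3 km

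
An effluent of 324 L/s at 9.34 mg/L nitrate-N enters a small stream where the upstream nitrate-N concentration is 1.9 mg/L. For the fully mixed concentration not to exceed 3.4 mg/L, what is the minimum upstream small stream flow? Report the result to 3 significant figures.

1280 L/s

Set C_mix = 3.4: (Q·1.900 + 324.0·9.340) / (Q + 324.0) = 3.4
→ Q = 324.0·(9.340 − 3.4)/(3.4 − 1.900) = 1283 L/s.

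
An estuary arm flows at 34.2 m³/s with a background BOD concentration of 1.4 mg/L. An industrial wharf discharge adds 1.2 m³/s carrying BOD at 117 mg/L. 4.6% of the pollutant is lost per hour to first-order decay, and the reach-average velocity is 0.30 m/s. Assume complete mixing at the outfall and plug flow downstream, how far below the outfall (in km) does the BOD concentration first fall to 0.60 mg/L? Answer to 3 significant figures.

50.0 km

After mixing, C = (34.20·1.400 + 1.200·117.0) / 35.40 = 188.3/35.40 = 5.319 mg/L.
4.6%/h lost → k = −ln(1 − 0.046) = 0.04709 h⁻¹.
Set 5.319·exp(−k·t) = 0.60 → t = ln(5.319/0.60)/k = 166800 s = 46.34 h.
Distance = v·t = 0.30·166800 = 50040 m = 50.04 km.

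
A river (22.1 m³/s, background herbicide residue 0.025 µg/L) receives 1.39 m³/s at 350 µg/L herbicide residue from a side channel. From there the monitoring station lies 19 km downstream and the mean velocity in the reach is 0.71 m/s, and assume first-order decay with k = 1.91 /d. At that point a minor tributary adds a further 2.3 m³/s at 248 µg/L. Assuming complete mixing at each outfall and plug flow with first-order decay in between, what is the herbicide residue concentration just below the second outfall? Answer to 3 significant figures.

32.6 µg/L

Mixed concentration C = ΣQC/ΣQ = (22.10·0.02500 + 1.390·350.0) / 23.49 = 487.1/23.49 = 20.73 µg/L; combined flow 23.49 m³/s.
Travel time t = 19·1000 / 0.71 = 26760 s = 7.433 h.
First-order decay: C = 20.73·exp(−k·t) = 20.73·0.5535 = 11.48 µg/L.
At the second outfall, C = (23.49·11.48 + 2.300·248.0) / (23.49 + 2.300) = 32.57 µg/L.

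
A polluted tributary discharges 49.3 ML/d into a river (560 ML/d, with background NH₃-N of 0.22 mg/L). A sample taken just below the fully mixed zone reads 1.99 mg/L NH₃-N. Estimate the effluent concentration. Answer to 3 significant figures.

22.1 mg/L

Mass balance: 560.0·0.2200 + 49.30·Cₑ = 609.3·1.990
→ Cₑ = (609.3·1.990 − 560.0·0.2200) / 49.30 = 22.10 mg/L.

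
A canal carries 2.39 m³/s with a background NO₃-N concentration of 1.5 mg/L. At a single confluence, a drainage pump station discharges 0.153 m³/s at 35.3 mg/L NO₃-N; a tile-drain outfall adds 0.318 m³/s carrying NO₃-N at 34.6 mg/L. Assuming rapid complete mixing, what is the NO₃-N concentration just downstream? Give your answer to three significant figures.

Flow-weighted average: C = (2.390·1.500 + 0.1530·35.30 + 0.3180·34.60) / 2.861 = 19.99/2.861 = 6.987 mg/L.

6.99 mg/L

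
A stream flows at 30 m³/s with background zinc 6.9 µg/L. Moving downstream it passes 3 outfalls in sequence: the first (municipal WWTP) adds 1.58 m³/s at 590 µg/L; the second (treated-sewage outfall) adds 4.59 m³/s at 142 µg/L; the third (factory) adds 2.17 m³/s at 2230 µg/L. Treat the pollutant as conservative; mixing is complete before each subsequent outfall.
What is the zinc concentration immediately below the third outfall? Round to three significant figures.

After outfall 1: Q = 30.00 + 1.580 = 31.58 m³/s; C = (30.00·6.900 + 1.580·590.0)/31.58 = 36.07 µg/L.
After outfall 2: Q = 31.58 + 4.590 = 36.17 m³/s; C = (31.58·36.07 + 4.590·142.0)/36.17 = 49.52 µg/L.
After outfall 3: Q = 36.17 + 2.170 = 38.34 m³/s; C = (36.17·49.52 + 2.170·2230)/38.34 = 172.9 µg/L.

173 µg/L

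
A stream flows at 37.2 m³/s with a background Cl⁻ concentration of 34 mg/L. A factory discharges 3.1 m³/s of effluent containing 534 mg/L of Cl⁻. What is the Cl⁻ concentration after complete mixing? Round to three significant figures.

72.5 mg/L

Conservation of mass: C = (37.20·34.00 + 3.100·534.0) / 40.30 = 2920/40.30 = 72.46 mg/L.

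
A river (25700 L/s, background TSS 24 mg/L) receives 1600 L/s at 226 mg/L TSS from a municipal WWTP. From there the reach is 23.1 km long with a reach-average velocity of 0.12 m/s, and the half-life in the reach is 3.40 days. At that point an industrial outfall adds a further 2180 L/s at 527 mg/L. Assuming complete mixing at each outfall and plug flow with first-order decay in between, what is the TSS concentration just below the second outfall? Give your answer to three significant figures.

60.0 mg/L

Mixed concentration C = ΣQC/ΣQ = (25700·24.00 + 1600·226.0) / 27300 = 978400/27300 = 35.84 mg/L; combined flow 27300 L/s.
Travel time t = 23.1·1000 / 0.12 = 192500 s = 53.47 h.
Half-life 3.40 d → k = ln 2 / 3.40 = 0.2039 d⁻¹.
First-order decay: C = 35.84·exp(−k·t) = 35.84·0.6349 = 22.76 mg/L.
Second outfall: C = (27300·22.76 + 2180·527.0)/29480 = 60.04 mg/L.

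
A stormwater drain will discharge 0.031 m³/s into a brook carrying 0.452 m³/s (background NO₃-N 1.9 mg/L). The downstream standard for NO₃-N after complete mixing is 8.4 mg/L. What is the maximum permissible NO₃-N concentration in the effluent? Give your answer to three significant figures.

103 mg/L

At the limit, (Qr·Cr + Qe·Cₑ)/(Qr + Qe) = 8.4:
Cₑ = (0.4830·8.4 − 0.4520·1.900) / 0.03100 = 103.2 mg/L.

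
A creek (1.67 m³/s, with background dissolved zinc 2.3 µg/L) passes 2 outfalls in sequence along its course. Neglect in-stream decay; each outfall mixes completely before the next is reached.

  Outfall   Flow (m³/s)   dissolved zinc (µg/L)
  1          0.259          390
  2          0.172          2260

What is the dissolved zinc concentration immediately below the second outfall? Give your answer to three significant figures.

Below outfall 1: Q → 1.929 m³/s, C = (1.670·2.300 + 0.2590·390.0)/1.929 = 54.36 µg/L.
Below outfall 2: Q → 2.101 m³/s, C = (1.929·54.36 + 0.1720·2260)/2.101 = 234.9 µg/L.

235 µg/L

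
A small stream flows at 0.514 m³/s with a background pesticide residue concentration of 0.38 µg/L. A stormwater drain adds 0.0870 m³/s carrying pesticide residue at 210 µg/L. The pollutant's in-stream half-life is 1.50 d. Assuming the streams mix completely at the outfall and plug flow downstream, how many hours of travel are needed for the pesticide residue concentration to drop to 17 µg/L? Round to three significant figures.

Flow-weighted average: C = (0.5140·0.3800 + 0.08700·210.0) / 0.6010 = 18.47/0.6010 = 30.72 µg/L.
Half-life 1.50 d → k = ln 2 / 1.50 = 0.4621 d⁻¹.
30.72·exp(−k·t) = 17 → t = ln(30.72/17)/k = 110700 s = 30.74 h.

30.7 h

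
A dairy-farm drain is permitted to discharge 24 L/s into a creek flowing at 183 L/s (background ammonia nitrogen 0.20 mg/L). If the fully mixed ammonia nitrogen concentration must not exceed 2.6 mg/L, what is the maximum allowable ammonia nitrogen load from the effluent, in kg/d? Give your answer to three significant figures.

43.3 kg/d

Mass balance at the limit: 183.0·0.2000 + 24.00·Cₑ = 207.0·2.6 → Cₑ = 20.90 mg/L.
24.00 L/s = 0.02400 m³/s. Load = 0.02400 m³/s × 20.90 g/m³ × 86 400 s/d = 43.34 kg/d.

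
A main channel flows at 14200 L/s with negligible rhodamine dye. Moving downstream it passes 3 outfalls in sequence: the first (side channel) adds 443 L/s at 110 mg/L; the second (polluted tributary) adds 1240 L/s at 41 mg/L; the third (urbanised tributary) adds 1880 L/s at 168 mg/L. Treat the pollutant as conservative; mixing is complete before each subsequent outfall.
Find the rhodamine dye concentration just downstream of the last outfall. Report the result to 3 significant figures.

23.4 mg/L

Outfall 1: combined Q = 14640 L/s; C = (14200·0 + 443.0·110.0)/14640 = 3.328 mg/L.
Outfall 2: combined Q = 15880 L/s; C = (14640·3.328 + 1240·41.00)/15880 = 6.269 mg/L.
Outfall 3: combined Q = 17760 L/s; C = (15880·6.269 + 1880·168.0)/17760 = 23.39 mg/L.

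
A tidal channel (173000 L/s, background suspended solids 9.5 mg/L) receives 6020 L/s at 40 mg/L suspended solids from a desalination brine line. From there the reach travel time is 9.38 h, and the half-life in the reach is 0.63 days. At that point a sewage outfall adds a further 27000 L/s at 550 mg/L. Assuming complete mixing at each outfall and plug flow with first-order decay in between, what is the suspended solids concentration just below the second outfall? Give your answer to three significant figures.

Conservation of mass: C = (173000·9.500 + 6020·40.00) / 179000 = 1884000/179000 = 10.53 mg/L; combined flow 179000 L/s.
Half-life 0.63 d → k = ln 2 / 0.63 = 1.100 d⁻¹.
After decay, C = 10.53 × e^(−kt) = 10.53 × 0.6505 = 6.847 mg/L.
Second outfall: C = (179000·6.847 + 27000·550.0)/206000 = 78.03 mg/L.

78.0 mg/L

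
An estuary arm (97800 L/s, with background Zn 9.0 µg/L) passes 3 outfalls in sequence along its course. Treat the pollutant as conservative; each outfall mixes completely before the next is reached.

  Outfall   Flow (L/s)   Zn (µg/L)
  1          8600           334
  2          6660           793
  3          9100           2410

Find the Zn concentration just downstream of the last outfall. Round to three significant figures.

253 µg/L

Below outfall 1: Q → 106400 L/s, C = (97800·9.000 + 8600·334.0)/106400 = 35.27 µg/L.
Below outfall 2: Q → 113100 L/s, C = (106400·35.27 + 6660·793.0)/113100 = 79.90 µg/L.
Below outfall 3: Q → 122200 L/s, C = (113100·79.90 + 9100·2410)/122200 = 253.5 µg/L.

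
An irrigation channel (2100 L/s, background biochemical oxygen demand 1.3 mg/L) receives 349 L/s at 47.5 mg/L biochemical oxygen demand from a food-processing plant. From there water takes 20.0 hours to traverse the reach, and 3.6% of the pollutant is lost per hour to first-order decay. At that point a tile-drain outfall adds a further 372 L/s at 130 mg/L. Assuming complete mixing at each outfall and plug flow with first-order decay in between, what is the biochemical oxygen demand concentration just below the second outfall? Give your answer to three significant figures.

After mixing, C = (2100·1.300 + 349.0·47.50) / 2449 = 19310/2449 = 7.884 mg/L; combined flow 2449 L/s.
3.6%/h lost → k = −ln(1 − 0.036) = 0.03666 h⁻¹.
Decay over the reach: 7.884·exp(−kt) = 7.884·0.4803 = 3.787 mg/L.
At the second outfall, C = (2449·3.787 + 372.0·130.0) / (2449 + 372.0) = 20.43 mg/L.

20.4 mg/L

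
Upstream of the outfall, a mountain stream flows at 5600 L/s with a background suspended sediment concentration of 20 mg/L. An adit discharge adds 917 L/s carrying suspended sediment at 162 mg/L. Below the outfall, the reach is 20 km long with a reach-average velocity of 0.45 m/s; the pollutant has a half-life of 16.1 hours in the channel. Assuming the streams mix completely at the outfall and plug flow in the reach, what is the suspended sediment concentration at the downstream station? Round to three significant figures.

Mixed concentration C = ΣQC/ΣQ = (5600·20.00 + 917.0·162.0) / 6517 = 260600/6517 = 39.98 mg/L.
Travel time t = 20·1000 / 0.45 = 44440 s = 12.35 h.
Half-life 16.1 h → k = ln 2 / 16.1 = 0.04305 h⁻¹ = 1.033 d⁻¹.
Applying C = C₀e^(−kt): 39.98 × 0.5877 = 23.50 mg/L.

23.5 mg/L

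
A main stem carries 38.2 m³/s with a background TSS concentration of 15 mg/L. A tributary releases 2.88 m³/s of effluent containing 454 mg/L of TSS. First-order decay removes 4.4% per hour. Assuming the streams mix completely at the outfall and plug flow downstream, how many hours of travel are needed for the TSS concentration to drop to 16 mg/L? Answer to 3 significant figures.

23.4 h

Mass balance: C = (38.20·15.00 + 2.880·454.0) / 41.08 = 1881/41.08 = 45.78 mg/L.
4.4%/h lost → k = −ln(1 − 0.044) = 0.04500 h⁻¹.
45.78·exp(−k·t) = 16 → t = ln(45.78/16)/k = 84100 s = 23.36 h.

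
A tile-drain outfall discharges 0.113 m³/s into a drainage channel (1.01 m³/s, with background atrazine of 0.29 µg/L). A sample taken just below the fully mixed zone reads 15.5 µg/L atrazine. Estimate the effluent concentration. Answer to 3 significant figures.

151 µg/L

Mass balance: 1.010·0.2900 + 0.1130·Cₑ = 1.123·15.50
→ Cₑ = (1.123·15.50 − 1.010·0.2900) / 0.1130 = 151.4 µg/L.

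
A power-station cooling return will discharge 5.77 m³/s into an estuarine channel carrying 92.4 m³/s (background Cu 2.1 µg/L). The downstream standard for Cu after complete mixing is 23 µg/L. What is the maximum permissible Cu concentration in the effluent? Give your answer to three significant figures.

At the limit, (Qr·Cr + Qe·Cₑ)/(Qr + Qe) = 23:
Cₑ = (98.17·23 − 92.40·2.100) / 5.770 = 357.7 µg/L.

358 µg/L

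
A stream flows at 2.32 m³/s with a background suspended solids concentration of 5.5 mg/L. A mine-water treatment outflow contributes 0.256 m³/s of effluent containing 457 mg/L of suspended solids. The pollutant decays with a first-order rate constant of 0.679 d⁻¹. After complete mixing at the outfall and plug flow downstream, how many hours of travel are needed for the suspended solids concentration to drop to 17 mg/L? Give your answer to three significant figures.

38.4 h

Conservation of mass: C = (2.320·5.500 + 0.2560·457.0) / 2.576 = 129.8/2.576 = 50.37 mg/L.
50.37·exp(−k·t) = 17 → t = ln(50.37/17)/k = 138200 s = 38.39 h.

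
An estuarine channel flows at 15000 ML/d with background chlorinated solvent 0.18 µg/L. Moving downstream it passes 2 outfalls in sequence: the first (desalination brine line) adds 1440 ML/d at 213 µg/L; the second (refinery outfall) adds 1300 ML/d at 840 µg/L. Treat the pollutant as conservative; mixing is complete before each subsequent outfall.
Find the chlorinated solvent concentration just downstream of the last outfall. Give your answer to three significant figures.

Below outfall 1: Q → 16440 ML/d, C = (15000·0.1800 + 1440·213.0)/16440 = 18.82 µg/L.
Below outfall 2: Q → 17740 ML/d, C = (16440·18.82 + 1300·840.0)/17740 = 79.00 µg/L.

79.0 µg/L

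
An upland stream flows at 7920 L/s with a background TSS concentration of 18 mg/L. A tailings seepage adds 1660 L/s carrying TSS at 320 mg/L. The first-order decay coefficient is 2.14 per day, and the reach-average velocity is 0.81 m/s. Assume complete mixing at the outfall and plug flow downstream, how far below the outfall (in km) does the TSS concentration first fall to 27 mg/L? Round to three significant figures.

Flow-weighted average: C = (7920·18.00 + 1660·320.0) / 9580 = 673800/9580 = 70.33 mg/L.
Set 70.33·exp(−k·t) = 27 → t = ln(70.33/27)/k = 38650 s = 10.74 h.
Distance = v·t = 0.81·38650 = 31310 m = 31.31 km.

31.3 km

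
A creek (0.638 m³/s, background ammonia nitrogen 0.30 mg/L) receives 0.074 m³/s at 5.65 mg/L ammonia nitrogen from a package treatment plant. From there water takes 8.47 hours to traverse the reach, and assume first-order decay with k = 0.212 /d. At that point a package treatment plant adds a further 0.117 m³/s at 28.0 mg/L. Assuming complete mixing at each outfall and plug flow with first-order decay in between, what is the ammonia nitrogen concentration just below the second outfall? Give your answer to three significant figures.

Conservation of mass: C = (0.6380·0.3000 + 0.07400·5.650) / 0.7120 = 0.6095/0.7120 = 0.8560 mg/L; combined flow 0.7120 m³/s.
Decay over the reach: 0.8560·exp(−kt) = 0.8560·0.9279 = 0.7943 mg/L.
Second outfall: C = (0.7120·0.7943 + 0.1170·28.00)/0.8290 = 4.634 mg/L.

4.63 mg/L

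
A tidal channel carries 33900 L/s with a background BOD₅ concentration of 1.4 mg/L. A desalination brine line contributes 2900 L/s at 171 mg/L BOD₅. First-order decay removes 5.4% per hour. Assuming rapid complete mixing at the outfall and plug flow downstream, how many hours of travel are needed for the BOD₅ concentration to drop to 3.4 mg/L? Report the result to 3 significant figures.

26.5 h

Mass balance: C = (33900·1.400 + 2900·171.0) / 36800 = 543400/36800 = 14.77 mg/L.
5.4%/h lost → k = −ln(1 − 0.054) = 0.05551 h⁻¹.
14.77·exp(−k·t) = 3.4 → t = ln(14.77/3.4)/k = 95230 s = 26.45 h.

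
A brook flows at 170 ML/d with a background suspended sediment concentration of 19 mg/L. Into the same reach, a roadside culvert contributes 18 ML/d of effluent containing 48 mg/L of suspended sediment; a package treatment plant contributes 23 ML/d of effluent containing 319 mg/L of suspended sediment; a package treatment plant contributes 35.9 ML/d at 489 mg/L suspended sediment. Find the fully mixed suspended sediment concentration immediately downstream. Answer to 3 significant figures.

After mixing, C = (170.0·19.00 + 18.00·48.00 + 23.00·319.0 + 35.90·489.0) / 246.9 = 28990/246.9 = 117.4 mg/L.

117 mg/L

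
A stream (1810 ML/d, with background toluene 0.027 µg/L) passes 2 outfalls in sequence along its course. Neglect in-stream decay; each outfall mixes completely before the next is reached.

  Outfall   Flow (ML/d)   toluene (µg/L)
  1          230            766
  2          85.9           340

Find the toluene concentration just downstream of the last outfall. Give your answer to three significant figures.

96.6 µg/L

After outfall 1: Q = 1810 + 230.0 = 2040 ML/d; C = (1810·0.02700 + 230.0·766.0)/2040 = 86.39 µg/L.
After outfall 2: Q = 2040 + 85.90 = 2126 ML/d; C = (2040·86.39 + 85.90·340.0)/2126 = 96.63 µg/L.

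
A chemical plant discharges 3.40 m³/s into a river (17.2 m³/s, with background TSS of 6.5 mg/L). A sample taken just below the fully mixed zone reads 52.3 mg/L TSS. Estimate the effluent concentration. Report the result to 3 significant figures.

Mass balance: 17.20·6.500 + 3.400·Cₑ = 20.60·52.30
→ Cₑ = (20.60·52.30 − 17.20·6.500) / 3.400 = 284.0 mg/L.

284 mg/L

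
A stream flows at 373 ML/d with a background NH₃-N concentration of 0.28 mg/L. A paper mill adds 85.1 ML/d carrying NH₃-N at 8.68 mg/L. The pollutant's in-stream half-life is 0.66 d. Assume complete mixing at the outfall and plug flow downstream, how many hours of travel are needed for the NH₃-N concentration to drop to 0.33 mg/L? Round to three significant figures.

39.3 h

Mixed concentration C = ΣQC/ΣQ = (373.0·0.2800 + 85.10·8.680) / 458.1 = 843.1/458.1 = 1.840 mg/L.
Half-life 0.66 d → k = ln 2 / 0.66 = 1.050 d⁻¹.
1.840·exp(−k·t) = 0.33 → t = ln(1.840/0.33)/k = 141400 s = 39.28 h.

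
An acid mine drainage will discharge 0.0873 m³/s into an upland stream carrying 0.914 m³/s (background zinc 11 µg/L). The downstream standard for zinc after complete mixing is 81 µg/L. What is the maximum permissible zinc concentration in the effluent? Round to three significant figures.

814 µg/L

At the limit, (Qr·Cr + Qe·Cₑ)/(Qr + Qe) = 81:
Cₑ = (1.001·81 − 0.9140·11.00) / 0.08730 = 813.9 µg/L.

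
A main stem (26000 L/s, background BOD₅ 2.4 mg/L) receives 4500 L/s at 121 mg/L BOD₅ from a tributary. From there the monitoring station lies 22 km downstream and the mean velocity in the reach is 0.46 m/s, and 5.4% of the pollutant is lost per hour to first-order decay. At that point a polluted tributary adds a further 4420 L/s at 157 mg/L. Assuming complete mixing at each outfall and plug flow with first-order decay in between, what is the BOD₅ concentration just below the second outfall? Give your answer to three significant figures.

After mixing, C = (26000·2.400 + 4500·121.0) / 30500 = 606900/30500 = 19.90 mg/L; combined flow 30500 L/s.
Travel time t = 22·1000 / 0.46 = 47830 s = 13.29 h.
5.4%/h lost → k = −ln(1 − 0.054) = 0.05551 h⁻¹.
Decay over the reach: 19.90·exp(−kt) = 19.90·0.4783 = 9.518 mg/L.
At the second outfall, C = (30500·9.518 + 4420·157.0) / (30500 + 4420) = 28.19 mg/L.

28.2 mg/L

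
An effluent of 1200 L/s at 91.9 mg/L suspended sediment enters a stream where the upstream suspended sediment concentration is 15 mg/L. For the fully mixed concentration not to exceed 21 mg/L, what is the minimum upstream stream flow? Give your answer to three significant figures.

14200 L/s

Set C_mix = 21: (Q·15.00 + 1200·91.90) / (Q + 1200) = 21
→ Q = 1200·(91.90 − 21)/(21 − 15.00) = 14180 L/s.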